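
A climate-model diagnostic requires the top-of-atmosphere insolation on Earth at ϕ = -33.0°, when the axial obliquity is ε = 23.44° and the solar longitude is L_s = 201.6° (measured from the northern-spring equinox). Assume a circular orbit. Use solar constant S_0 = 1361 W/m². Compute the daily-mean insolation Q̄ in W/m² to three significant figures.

Solar declination: sin δ = sin ε · sin L_s = sin 23.44° × sin 201.6° = -0.14644, so δ = -8.420°.
cos h₀ = −tan(-33.0°) tan(-8.420°) = -0.0961, h₀ = 1.6671 rad.
Bracket: h₀ sin ϕ sin δ + cos ϕ cos δ sin h₀ = 1.6671×-0.54464×-0.14644 + 0.83867×0.98922×0.99537 = 0.132963 + 0.825788 = 0.958751.
Q̄ = (S_0/π) × [bracket] = (1361/π) × 0.958751 = 415.3 W/m².

Q̄ ≈ 415 W/m²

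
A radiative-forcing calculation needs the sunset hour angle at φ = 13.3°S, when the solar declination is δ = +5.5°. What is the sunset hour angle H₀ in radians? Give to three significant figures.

H₀ = 1.55 rad

cos H₀ = −tan φ · tan δ = −tan(-13.3°) × tan(+5.500°) = 0.0228, so H₀ = 1.5480 rad = 88.70°.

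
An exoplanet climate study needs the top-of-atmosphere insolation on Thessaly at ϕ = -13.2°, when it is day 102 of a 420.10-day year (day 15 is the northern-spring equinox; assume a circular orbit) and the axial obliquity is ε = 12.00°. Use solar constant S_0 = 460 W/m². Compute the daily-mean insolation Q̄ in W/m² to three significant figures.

Solar longitude: L_s = 360° × (102 − 15)/420.10 = 74.554°.
sin δ = sin 12.00° × sin 74.554° = 0.20040, so δ = +11.560°.
cos h₀ = −tan(-13.2°) tan(+11.560°) = 0.0480, h₀ = 1.5228 rad.
Bracket: h₀ sin ϕ sin δ + cos ϕ cos δ sin h₀ = 1.5228×-0.22835×0.20040 + 0.97358×0.97971×0.99885 = -0.069685 + 0.952729 = 0.883044.
Q̄ = (S_0/π) × [bracket] = (460/π) × 0.883044 = 129.3 W/m².

Q̄ ≈ 129 W/m²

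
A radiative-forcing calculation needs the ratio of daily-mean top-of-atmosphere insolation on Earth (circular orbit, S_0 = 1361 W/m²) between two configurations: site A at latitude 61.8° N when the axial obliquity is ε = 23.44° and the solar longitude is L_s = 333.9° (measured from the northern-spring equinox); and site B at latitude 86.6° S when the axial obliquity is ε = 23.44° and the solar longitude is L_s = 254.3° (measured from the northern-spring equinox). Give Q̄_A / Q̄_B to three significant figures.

— Configuration A (ϕ=+61.8°):
Solar declination: sin δ = sin ε · sin L_s = sin 23.44° × sin 333.9° = -0.17500, so δ = -10.079°.
cos h₀ = −tan(+61.8°) tan(-10.079°) = 0.3315, h₀ = 1.2329 rad.
Bracket: h₀ sin ϕ sin δ + cos ϕ cos δ sin h₀ = 1.2329×0.88130×-0.17500 + 0.47255×0.98457×0.94346 = -0.190147 + 0.438953 = 0.248806.
Q̄ = (S_0/π) × [bracket] = (1361/π) × 0.248806 = 107.79 W/m².
— Configuration B (ϕ=-86.6°):
Solar declination: sin δ = sin ε · sin L_s = sin 23.44° × sin 254.3° = -0.38295, so δ = -22.516°.
cos h₀ = −tan(-86.6°) tan(-22.516°) = -6.9776 ≤ −1 ⇒ polar day, h₀ = π.
Bracket: h₀ sin ϕ sin δ + cos ϕ cos δ sin h₀ = 3.1416×-0.99824×-0.38295 + 0.05931×0.92377×0.00000 = 1.200958 + 0.000000 = 1.200958.
Q̄ = (S_0/π) × [bracket] = (1361/π) × 1.200958 = 520.28 W/m².
Ratio Q̄_A / Q̄_B = 107.79 / 520.28 = 0.2072.

Q̄_A / Q̄_B ≈ 0.207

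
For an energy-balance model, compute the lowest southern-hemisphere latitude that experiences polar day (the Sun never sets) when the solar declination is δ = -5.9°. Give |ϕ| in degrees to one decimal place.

Polar day requires cos h₀ = −tan ϕ tan δ ≤ −1, i.e. tan ϕ tan δ ≥ 1.
The boundary is |tan ϕ| · |tan δ| = 1, so |ϕ| = 90° − |δ| = 90° − 5.9° = 84.1° in the southern hemisphere.

|ϕ| = 84.1°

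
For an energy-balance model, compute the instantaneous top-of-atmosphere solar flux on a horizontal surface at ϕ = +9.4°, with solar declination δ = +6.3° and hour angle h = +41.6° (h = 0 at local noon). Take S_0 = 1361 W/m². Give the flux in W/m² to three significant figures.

cos θ_z = sin ϕ sin δ + cos ϕ cos δ cos h = 0.017922 + 0.733301 = 0.751223.
Flux = S_0 · cos θ_z = 1361 × 0.751223 = 1022 W/m².

1.02e+03 W/m²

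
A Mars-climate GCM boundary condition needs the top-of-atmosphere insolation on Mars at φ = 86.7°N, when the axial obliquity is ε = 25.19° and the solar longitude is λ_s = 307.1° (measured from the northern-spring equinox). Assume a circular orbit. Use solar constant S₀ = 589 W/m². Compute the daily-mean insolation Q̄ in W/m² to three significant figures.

Solar declination: sin δ = sin ε · sin λ_s = sin 25.19° × sin 307.1° = -0.33947, so δ = -19.845°.
cos H₀ = −tan(+86.7°) tan(-19.845°) = 6.2591 ≥ 1 ⇒ polar night, H₀ = 0 and Q̄ = 0.

Q̄ ≈ 0.00 W/m²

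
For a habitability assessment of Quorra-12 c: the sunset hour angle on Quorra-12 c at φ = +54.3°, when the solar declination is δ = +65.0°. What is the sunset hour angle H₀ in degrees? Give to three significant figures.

Sunrise equation: cos H₀ = −tan φ · tan δ = -2.9844 ≤ −1, so the host star never sets (polar day) and H₀ = π.

H₀ = 180°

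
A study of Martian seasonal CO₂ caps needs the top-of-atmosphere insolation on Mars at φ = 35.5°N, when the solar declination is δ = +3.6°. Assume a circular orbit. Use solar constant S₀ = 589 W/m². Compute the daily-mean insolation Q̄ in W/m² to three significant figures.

Q̄ ≈ 163 W/m²

cos H₀ = −tan(+35.5°) tan(+3.600°) = -0.0449, H₀ = 1.6157 rad.
Bracket: H₀ sin φ sin δ + cos φ cos δ sin H₀ = 1.6157×0.58070×0.06279 + 0.81412×0.99803×0.99899 = 0.058912 + 0.811696 = 0.870608.
Q̄ = (S₀/π) × [bracket] = (589/π) × 0.870608 = 163.2 W/m².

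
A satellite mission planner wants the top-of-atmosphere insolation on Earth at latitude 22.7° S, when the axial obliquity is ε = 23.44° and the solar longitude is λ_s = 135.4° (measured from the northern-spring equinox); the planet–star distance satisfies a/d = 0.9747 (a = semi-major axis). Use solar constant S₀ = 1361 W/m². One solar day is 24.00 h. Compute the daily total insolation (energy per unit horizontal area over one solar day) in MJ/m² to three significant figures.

Solar declination: sin δ = sin ε · sin λ_s = sin 23.44° × sin 135.4° = 0.27931, so δ = +16.219°.
cos H₀ = −tan(-22.7°) tan(+16.219°) = 0.1217, H₀ = 1.4488 rad.
Bracket: H₀ sin φ sin δ + cos φ cos δ sin H₀ = 1.4488×-0.38591×0.27931 + 0.92254×0.96020×0.99257 = -0.156164 + 0.879241 = 0.723077.
Inverse-square distance factor (a/d)² = 0.9747² = 0.950040.
Q̄ = (S₀/π) × 0.950040 × [bracket] = (1361/π) × 0.950040 × 0.723077 = 297.60 W/m².
Daily total = Q̄ × 24.00 h × 3600 s/h = 297.60 × 24.00 × 3600 / 10⁶ = 25.71 MJ/m².

25.7 MJ/m²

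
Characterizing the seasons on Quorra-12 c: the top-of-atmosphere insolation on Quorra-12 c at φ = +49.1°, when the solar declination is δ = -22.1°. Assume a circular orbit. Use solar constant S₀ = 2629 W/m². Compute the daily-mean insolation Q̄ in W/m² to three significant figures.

Q̄ ≈ 191 W/m²

cos H₀ = −tan(+49.1°) tan(-22.100°) = 0.4688, H₀ = 1.0829 rad.
Bracket: H₀ sin φ sin δ + cos φ cos δ sin H₀ = 1.0829×0.75585×-0.37622 + 0.65474×0.92653×0.88332 = -0.307940 + 0.535854 = 0.227914.
Q̄ = (S₀/π) × [bracket] = (2629/π) × 0.227914 = 190.7 W/m².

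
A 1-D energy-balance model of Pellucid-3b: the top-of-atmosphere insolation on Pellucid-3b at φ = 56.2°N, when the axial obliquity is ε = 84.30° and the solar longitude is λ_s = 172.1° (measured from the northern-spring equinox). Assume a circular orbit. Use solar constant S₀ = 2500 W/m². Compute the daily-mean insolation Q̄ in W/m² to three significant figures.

Solar declination: sin δ = sin ε · sin λ_s = sin 84.30° × sin 172.1° = 0.13676, so δ = +7.861°.
cos H₀ = −tan(+56.2°) tan(+7.861°) = -0.2062, H₀ = 1.7785 rad.
Bracket: H₀ sin φ sin δ + cos φ cos δ sin H₀ = 1.7785×0.83098×0.13676 + 0.55630×0.99060×0.97850 = 0.202117 + 0.539223 = 0.741340.
Q̄ = (S₀/π) × [bracket] = (2500/π) × 0.741340 = 589.9 W/m².

Q̄ ≈ 590 W/m²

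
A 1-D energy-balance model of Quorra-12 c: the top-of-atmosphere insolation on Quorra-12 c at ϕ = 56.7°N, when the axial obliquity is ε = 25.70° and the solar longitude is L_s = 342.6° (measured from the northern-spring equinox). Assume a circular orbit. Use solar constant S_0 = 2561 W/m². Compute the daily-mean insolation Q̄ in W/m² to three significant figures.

Q̄ ≈ 314 W/m²

Solar declination: sin δ = sin ε · sin L_s = sin 25.70° × sin 342.6° = -0.12968, so δ = -7.451°.
cos h₀ = −tan(+56.7°) tan(-7.451°) = 0.1991, h₀ = 1.3704 rad.
Bracket: h₀ sin ϕ sin δ + cos ϕ cos δ sin h₀ = 1.3704×0.83581×-0.12968 + 0.54902×0.99156×0.97998 = -0.148535 + 0.533488 = 0.384953.
Q̄ = (S_0/π) × [bracket] = (2561/π) × 0.384953 = 313.8 W/m².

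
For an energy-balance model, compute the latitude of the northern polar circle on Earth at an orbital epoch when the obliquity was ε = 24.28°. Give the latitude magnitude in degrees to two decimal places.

The polar circle is the lowest latitude that experiences at least one full rotation of continuous daylight at the northern-summer solstice; it lies at |φ| = 90° − ε = 90° − 24.28° = 65.72°.

65.72°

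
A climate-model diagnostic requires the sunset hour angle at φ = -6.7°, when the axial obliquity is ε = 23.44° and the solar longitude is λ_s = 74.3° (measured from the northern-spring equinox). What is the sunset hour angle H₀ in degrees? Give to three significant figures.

H₀ = 87.2°

Solar declination: sin δ = sin ε · sin λ_s = sin 23.44° × sin 74.3° = 0.38295, so δ = +22.516°.
cos H₀ = −tan φ · tan δ = −tan(-6.7°) × tan(+22.516°) = 0.0487, so H₀ = 1.5221 rad = 87.21°.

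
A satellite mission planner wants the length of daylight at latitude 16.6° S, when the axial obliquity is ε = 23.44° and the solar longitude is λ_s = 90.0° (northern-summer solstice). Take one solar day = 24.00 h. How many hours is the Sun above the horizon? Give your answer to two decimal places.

Solar declination: sin δ = sin ε · sin λ_s = sin 23.44° × sin 90.0° = 0.39779, so δ = +23.440°.
cos H₀ = −tan φ · tan δ = −tan(-16.6°) × tan(+23.440°) = 0.1293, so H₀ = 1.4412 rad = 82.57°.
Daylight = 2H₀/(2π) × 24.00 h = (1.4412/π) × 24.00 = 11.01 h.

11.01 h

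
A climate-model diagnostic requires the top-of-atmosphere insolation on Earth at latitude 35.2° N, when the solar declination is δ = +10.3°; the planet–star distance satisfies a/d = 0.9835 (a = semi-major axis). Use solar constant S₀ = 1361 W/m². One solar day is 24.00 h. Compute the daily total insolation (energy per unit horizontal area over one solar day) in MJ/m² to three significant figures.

cos H₀ = −tan(+35.2°) tan(+10.300°) = -0.1282, H₀ = 1.6993 rad.
Bracket: H₀ sin φ sin δ + cos φ cos δ sin H₀ = 1.6993×0.57643×0.17880 + 0.81714×0.98389×0.99175 = 0.175140 + 0.797343 = 0.972483.
Inverse-square distance factor (a/d)² = 0.9835² = 0.967272.
Q̄ = (S₀/π) × 0.967272 × [bracket] = (1361/π) × 0.967272 × 0.972483 = 407.51 W/m².
Daily total = Q̄ × 24.00 h × 3600 s/h = 407.51 × 24.00 × 3600 / 10⁶ = 35.21 MJ/m².

35.2 MJ/m²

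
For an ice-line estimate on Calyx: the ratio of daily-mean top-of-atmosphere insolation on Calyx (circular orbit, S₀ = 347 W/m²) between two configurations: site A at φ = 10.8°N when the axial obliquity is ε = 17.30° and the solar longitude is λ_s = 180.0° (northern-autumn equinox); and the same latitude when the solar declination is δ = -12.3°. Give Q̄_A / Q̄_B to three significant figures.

— Configuration A (φ=+10.8°):
Solar declination: sin δ = sin ε · sin λ_s = sin 17.30° × sin 180.0° = 0.00000, so δ = +0.000°.
cos H₀ = −tan(+10.8°) tan(+0.000°) = -0.0000, H₀ = 1.5708 rad.
Bracket: H₀ sin φ sin δ + cos φ cos δ sin H₀ = 1.5708×0.18738×0.00000 + 0.98229×1.00000×1.00000 = 0.000000 + 0.982290 = 0.982290.
Q̄ = (S₀/π) × [bracket] = (347/π) × 0.982290 = 108.50 W/m².
— Configuration B (φ=+10.8°):
cos H₀ = −tan(+10.8°) tan(-12.300°) = 0.0416, H₀ = 1.5292 rad.
Bracket: H₀ sin φ sin δ + cos φ cos δ sin H₀ = 1.5292×0.18738×-0.21303 + 0.98229×0.97705×0.99913 = -0.061042 + 0.958911 = 0.897869.
Q̄ = (S₀/π) × [bracket] = (347/π) × 0.897869 = 99.173 W/m².
Ratio Q̄_A / Q̄_B = 108.50 / 99.173 = 1.094.

Q̄_A / Q̄_B ≈ 1.09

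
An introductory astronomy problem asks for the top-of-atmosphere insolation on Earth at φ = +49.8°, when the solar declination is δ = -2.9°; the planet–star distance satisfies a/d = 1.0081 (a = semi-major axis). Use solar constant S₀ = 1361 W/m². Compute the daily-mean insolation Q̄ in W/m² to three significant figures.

Q̄ ≈ 258 W/m²

cos H₀ = −tan(+49.8°) tan(-2.900°) = 0.0599, H₀ = 1.5108 rad.
Bracket: H₀ sin φ sin δ + cos φ cos δ sin H₀ = 1.5108×0.76380×-0.05059 + 0.64546×0.99872×0.99820 = -0.058378 + 0.643473 = 0.585095.
Inverse-square distance factor (a/d)² = 1.0081² = 1.016266.
Q̄ = (S₀/π) × 1.016266 × [bracket] = (1361/π) × 1.016266 × 0.585095 = 257.6 W/m².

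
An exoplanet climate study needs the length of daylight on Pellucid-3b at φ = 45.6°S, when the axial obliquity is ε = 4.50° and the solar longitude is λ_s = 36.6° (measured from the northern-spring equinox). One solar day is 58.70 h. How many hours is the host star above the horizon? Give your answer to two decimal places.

28.46 h

Solar declination: sin δ = sin ε · sin λ_s = sin 4.50° × sin 36.6° = 0.04678, so δ = +2.681°.
cos H₀ = −tan φ · tan δ = −tan(-45.6°) × tan(+2.681°) = 0.0478, so H₀ = 1.5230 rad = 87.26°.
Daylight = 2H₀/(2π) × 58.70 h = (1.5230/π) × 58.70 = 28.46 h.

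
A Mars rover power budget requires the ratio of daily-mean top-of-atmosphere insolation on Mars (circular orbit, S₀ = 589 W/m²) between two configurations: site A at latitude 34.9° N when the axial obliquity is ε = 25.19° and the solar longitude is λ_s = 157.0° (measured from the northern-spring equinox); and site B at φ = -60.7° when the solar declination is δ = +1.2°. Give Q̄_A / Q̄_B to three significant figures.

— Configuration A (φ=+34.9°):
Solar declination: sin δ = sin ε · sin λ_s = sin 25.19° × sin 157.0° = 0.16630, so δ = +9.573°.
cos H₀ = −tan(+34.9°) tan(+9.573°) = -0.1177, H₀ = 1.6887 rad.
Bracket: H₀ sin φ sin δ + cos φ cos δ sin H₀ = 1.6887×0.57215×0.16630 + 0.82015×0.98607×0.99305 = 0.160677 + 0.803105 = 0.963782.
Q̄ = (S₀/π) × [bracket] = (589/π) × 0.963782 = 180.69 W/m².
— Configuration B (φ=-60.7°):
cos H₀ = −tan(-60.7°) tan(+1.200°) = 0.0373, H₀ = 1.5335 rad.
Bracket: H₀ sin φ sin δ + cos φ cos δ sin H₀ = 1.5335×-0.87207×0.02094 + 0.48938×0.99978×0.99930 = -0.028003 + 0.488930 = 0.460927.
Q̄ = (S₀/π) × [bracket] = (589/π) × 0.460927 = 86.417 W/m².
Ratio Q̄_A / Q̄_B = 180.69 / 86.417 = 2.091.

Q̄_A / Q̄_B ≈ 2.09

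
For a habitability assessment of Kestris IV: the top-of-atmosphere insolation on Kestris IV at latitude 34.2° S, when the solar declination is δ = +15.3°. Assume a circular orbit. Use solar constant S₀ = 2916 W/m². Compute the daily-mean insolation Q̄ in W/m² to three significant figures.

Q̄ ≈ 537 W/m²

cos H₀ = −tan(-34.2°) tan(+15.300°) = 0.1859, H₀ = 1.3838 rad.
Bracket: H₀ sin φ sin δ + cos φ cos δ sin H₀ = 1.3838×-0.56208×0.26387 + 0.82708×0.96456×0.98257 = -0.205240 + 0.783863 = 0.578623.
Q̄ = (S₀/π) × [bracket] = (2916/π) × 0.578623 = 537.1 W/m².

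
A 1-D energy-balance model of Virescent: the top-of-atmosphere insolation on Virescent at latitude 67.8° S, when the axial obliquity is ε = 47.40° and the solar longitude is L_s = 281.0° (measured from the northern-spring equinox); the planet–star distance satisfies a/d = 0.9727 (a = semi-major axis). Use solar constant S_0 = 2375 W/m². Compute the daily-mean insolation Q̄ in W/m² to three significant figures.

Q̄ ≈ 1.50e+03 W/m²

Solar declination: sin δ = sin ε · sin L_s = sin 47.40° × sin 281.0° = -0.72257, so δ = -46.267°.
cos h₀ = −tan(-67.8°) tan(-46.267°) = -2.5613 ≤ −1 ⇒ polar day, h₀ = π.
Bracket: h₀ sin ϕ sin δ + cos ϕ cos δ sin h₀ = 3.1416×-0.92587×-0.72257 + 0.37784×0.69129×0.00000 = 2.101749 + 0.000000 = 2.101749.
Inverse-square distance factor (a/d)² = 0.9727² = 0.946145.
Q̄ = (S_0/π) × 0.946145 × [bracket] = (2375/π) × 0.946145 × 2.101749 = 1503 W/m².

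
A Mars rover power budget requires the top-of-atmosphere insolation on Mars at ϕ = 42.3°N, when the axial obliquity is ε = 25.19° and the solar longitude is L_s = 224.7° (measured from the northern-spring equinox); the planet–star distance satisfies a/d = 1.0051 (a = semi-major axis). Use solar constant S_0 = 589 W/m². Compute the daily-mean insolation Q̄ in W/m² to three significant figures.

Solar declination: sin δ = sin ε · sin L_s = sin 25.19° × sin 224.7° = -0.29938, so δ = -17.420°.
cos h₀ = −tan(+42.3°) tan(-17.420°) = 0.2855, h₀ = 1.2813 rad.
Bracket: h₀ sin ϕ sin δ + cos ϕ cos δ sin h₀ = 1.2813×0.67301×-0.29938 + 0.73963×0.95413×0.95838 = -0.258164 + 0.676332 = 0.418168.
Inverse-square distance factor (a/d)² = 1.0051² = 1.010226.
Q̄ = (S_0/π) × 1.010226 × [bracket] = (589/π) × 1.010226 × 0.418168 = 79.20 W/m².

Q̄ ≈ 79.2 W/m²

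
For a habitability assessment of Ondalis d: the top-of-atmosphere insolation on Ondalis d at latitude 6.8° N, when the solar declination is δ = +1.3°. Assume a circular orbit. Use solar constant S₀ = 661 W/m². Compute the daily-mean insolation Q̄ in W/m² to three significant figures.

cos H₀ = −tan(+6.8°) tan(+1.300°) = -0.0027, H₀ = 1.5735 rad.
Bracket: H₀ sin φ sin δ + cos φ cos δ sin H₀ = 1.5735×0.11840×0.02269 + 0.99297×0.99974×1.00000 = 0.004227 + 0.992712 = 0.996939.
Q̄ = (S₀/π) × [bracket] = (661/π) × 0.996939 = 209.8 W/m².

Q̄ ≈ 210 W/m²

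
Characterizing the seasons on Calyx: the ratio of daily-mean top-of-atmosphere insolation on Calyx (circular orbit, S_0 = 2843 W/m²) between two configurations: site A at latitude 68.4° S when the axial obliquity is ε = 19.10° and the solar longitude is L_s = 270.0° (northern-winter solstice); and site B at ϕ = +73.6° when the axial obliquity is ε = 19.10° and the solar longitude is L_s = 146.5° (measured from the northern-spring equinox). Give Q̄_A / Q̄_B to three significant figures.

— Configuration A (ϕ=-68.4°):
Solar declination: sin δ = sin ε · sin L_s = sin 19.10° × sin 270.0° = -0.32722, so δ = -19.100°.
cos h₀ = −tan(-68.4°) tan(-19.100°) = -0.8746, h₀ = 2.6354 rad.
Bracket: h₀ sin ϕ sin δ + cos ϕ cos δ sin h₀ = 2.6354×-0.92978×-0.32722 + 0.36812×0.94495×0.48483 = 0.801801 + 0.168651 = 0.970452.
Q̄ = (S_0/π) × [bracket] = (2843/π) × 0.970452 = 878.22 W/m².
— Configuration B (ϕ=+73.6°):
Solar declination: sin δ = sin ε · sin L_s = sin 19.10° × sin 146.5° = 0.18060, so δ = +10.405°.
cos h₀ = −tan(+73.6°) tan(+10.405°) = -0.6239, h₀ = 2.2445 rad.
Bracket: h₀ sin ϕ sin δ + cos ϕ cos δ sin h₀ = 2.2445×0.95931×0.18060 + 0.28234×0.98356×0.78151 = 0.388863 + 0.217024 = 0.605887.
Q̄ = (S_0/π) × [bracket] = (2843/π) × 0.605887 = 548.30 W/m².
Ratio Q̄_A / Q̄_B = 878.22 / 548.30 = 1.602.

Q̄_A / Q̄_B ≈ 1.60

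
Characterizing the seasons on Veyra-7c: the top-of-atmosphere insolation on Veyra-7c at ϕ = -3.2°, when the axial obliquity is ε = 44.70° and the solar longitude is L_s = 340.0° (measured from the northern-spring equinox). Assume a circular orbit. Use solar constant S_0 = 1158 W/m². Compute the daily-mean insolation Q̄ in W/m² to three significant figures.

Solar declination: sin δ = sin ε · sin L_s = sin 44.70° × sin 340.0° = -0.24058, so δ = -13.920°.
cos h₀ = −tan(-3.2°) tan(-13.920°) = -0.0139, h₀ = 1.5847 rad.
Bracket: h₀ sin ϕ sin δ + cos ϕ cos δ sin h₀ = 1.5847×-0.05582×-0.24058 + 0.99844×0.97063×0.99990 = 0.021281 + 0.969019 = 0.990300.
Q̄ = (S_0/π) × [bracket] = (1158/π) × 0.990300 = 365.0 W/m².

Q̄ ≈ 365 W/m²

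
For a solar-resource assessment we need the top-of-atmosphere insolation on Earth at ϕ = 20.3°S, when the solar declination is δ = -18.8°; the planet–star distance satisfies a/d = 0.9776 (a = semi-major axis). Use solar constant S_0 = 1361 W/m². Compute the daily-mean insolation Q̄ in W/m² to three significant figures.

Q̄ ≈ 443 W/m²

cos h₀ = −tan(-20.3°) tan(-18.800°) = -0.1259, h₀ = 1.6971 rad.
Bracket: h₀ sin ϕ sin δ + cos ϕ cos δ sin h₀ = 1.6971×-0.34694×-0.32227 + 0.93789×0.94665×0.99204 = 0.189750 + 0.880786 = 1.070536.
Inverse-square distance factor (a/d)² = 0.9776² = 0.955702.
Q̄ = (S_0/π) × 0.955702 × [bracket] = (1361/π) × 0.955702 × 1.070536 = 443.2 W/m².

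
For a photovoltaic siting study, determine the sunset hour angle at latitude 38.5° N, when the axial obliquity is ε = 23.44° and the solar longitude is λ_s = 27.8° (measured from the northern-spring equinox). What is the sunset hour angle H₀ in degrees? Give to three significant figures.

H₀ = 98.6°

Solar declination: sin δ = sin ε · sin λ_s = sin 23.44° × sin 27.8° = 0.18552, so δ = +10.692°.
cos H₀ = −tan φ · tan δ = −tan(+38.5°) × tan(+10.692°) = -0.1502, so H₀ = 1.7215 rad = 98.64°.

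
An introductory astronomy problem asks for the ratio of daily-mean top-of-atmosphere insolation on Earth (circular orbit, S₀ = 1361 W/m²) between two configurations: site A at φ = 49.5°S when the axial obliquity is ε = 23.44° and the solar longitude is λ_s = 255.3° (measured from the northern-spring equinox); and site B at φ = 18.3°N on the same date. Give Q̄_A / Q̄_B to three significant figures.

Q̄_A / Q̄_B ≈ 1.63

— Configuration A (φ=-49.5°):
Solar declination: sin δ = sin ε · sin λ_s = sin 23.44° × sin 255.3° = -0.38477, so δ = -22.629°.
cos H₀ = −tan(-49.5°) tan(-22.629°) = -0.4881, H₀ = 2.0807 rad.
Bracket: H₀ sin φ sin δ + cos φ cos δ sin H₀ = 2.0807×-0.76041×-0.38477 + 0.64945×0.92301×0.87280 = 0.608777 + 0.523199 = 1.131976.
Q̄ = (S₀/π) × [bracket] = (1361/π) × 1.131976 = 490.39 W/m².
— Configuration B (φ=+18.3°):
cos H₀ = −tan(+18.3°) tan(-22.629°) = 0.1379, H₀ = 1.4325 rad.
Bracket: H₀ sin φ sin δ + cos φ cos δ sin H₀ = 1.4325×0.31399×-0.38477 + 0.94943×0.92301×0.99045 = -0.173066 + 0.867964 = 0.694898.
Q̄ = (S₀/π) × [bracket] = (1361/π) × 0.694898 = 301.04 W/m².
Ratio Q̄_A / Q̄_B = 490.39 / 301.04 = 1.629.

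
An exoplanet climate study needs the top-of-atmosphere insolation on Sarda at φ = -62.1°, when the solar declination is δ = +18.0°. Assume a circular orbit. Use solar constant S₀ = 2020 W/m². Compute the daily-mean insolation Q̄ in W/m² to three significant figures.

cos H₀ = −tan(-62.1°) tan(+18.000°) = 0.6137, H₀ = 0.9101 rad.
Bracket: H₀ sin φ sin δ + cos φ cos δ sin H₀ = 0.9101×-0.88377×0.30902 + 0.46793×0.95106×0.78957 = -0.248551 + 0.351382 = 0.102831.
Q̄ = (S₀/π) × [bracket] = (2020/π) × 0.102831 = 66.12 W/m².

Q̄ ≈ 66.1 W/m²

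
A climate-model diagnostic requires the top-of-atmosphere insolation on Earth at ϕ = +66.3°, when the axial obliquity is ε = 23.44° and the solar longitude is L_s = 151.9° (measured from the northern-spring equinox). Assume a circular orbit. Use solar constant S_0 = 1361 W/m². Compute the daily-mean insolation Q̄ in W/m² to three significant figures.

Solar declination: sin δ = sin ε · sin L_s = sin 23.44° × sin 151.9° = 0.18736, so δ = +10.799°.
cos h₀ = −tan(+66.3°) tan(+10.799°) = -0.4345, h₀ = 2.0203 rad.
Bracket: h₀ sin ϕ sin δ + cos ϕ cos δ sin h₀ = 2.0203×0.91566×0.18736 + 0.40195×0.98229×0.90066 = 0.346599 + 0.355609 = 0.702208.
Q̄ = (S_0/π) × [bracket] = (1361/π) × 0.702208 = 304.2 W/m².

Q̄ ≈ 304 W/m²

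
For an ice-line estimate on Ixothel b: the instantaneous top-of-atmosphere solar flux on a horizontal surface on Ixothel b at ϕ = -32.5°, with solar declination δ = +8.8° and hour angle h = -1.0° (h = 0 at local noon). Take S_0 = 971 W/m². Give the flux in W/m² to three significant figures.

cos θ_z = sin ϕ sin δ + cos ϕ cos δ cos h = -0.082199 + 0.833336 = 0.751137.
Flux = S_0 · cos θ_z = 971 × 0.751137 = 729.4 W/m².

729 W/m²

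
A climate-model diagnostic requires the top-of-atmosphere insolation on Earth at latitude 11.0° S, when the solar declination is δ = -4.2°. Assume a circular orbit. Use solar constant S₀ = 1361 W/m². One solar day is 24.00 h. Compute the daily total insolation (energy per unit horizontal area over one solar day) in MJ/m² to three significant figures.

37.5 MJ/m²

cos H₀ = −tan(-11.0°) tan(-4.200°) = -0.0143, H₀ = 1.5851 rad.
Bracket: H₀ sin φ sin δ + cos φ cos δ sin H₀ = 1.5851×-0.19081×-0.07324 + 0.98163×0.99731×0.99990 = 0.022152 + 0.978892 = 1.001044.
Q̄ = (S₀/π) × [bracket] = (1361/π) × 1.001044 = 433.67 W/m².
Daily total = Q̄ × 24.00 h × 3600 s/h = 433.67 × 24.00 × 3600 / 10⁶ = 37.47 MJ/m².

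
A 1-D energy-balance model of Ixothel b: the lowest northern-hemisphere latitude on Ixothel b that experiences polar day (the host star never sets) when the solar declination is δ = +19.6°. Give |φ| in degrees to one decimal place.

|φ| = 70.4°

Polar day requires cos H₀ = −tan φ tan δ ≤ −1, i.e. tan φ tan δ ≥ 1.
The boundary is |tan φ| · |tan δ| = 1, so |φ| = 90° − |δ| = 90° − 19.6° = 70.4° in the northern hemisphere.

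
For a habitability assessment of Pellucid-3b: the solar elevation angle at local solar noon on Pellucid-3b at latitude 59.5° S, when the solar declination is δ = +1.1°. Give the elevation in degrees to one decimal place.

29.4°

At local noon the hour angle is zero, so the zenith angle equals |φ − δ| = |-59.5° − (+1.100°)| = 60.600°.
Elevation = 90° − 60.600° = 29.4°.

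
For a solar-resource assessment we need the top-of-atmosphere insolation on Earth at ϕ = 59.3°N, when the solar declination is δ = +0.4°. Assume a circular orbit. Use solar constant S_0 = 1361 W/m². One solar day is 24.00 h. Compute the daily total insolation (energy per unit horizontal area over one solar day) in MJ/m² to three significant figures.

19.5 MJ/m²

cos h₀ = −tan(+59.3°) tan(+0.400°) = -0.0118, h₀ = 1.5826 rad.
Bracket: h₀ sin ϕ sin δ + cos ϕ cos δ sin h₀ = 1.5826×0.85985×0.00698 + 0.51054×0.99998×0.99993 = 0.009498 + 0.510494 = 0.519992.
Q̄ = (S_0/π) × [bracket] = (1361/π) × 0.519992 = 225.27 W/m².
Daily total = Q̄ × 24.00 h × 3600 s/h = 225.27 × 24.00 × 3600 / 10⁶ = 19.46 MJ/m².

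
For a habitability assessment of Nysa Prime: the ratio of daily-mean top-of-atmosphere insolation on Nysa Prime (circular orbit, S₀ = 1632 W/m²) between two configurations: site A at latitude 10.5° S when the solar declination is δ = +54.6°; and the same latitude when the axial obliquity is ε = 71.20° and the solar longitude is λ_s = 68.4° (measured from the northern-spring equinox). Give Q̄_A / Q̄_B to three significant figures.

— Configuration A (φ=-10.5°):
cos H₀ = −tan(-10.5°) tan(+54.600°) = 0.2608, H₀ = 1.3069 rad.
Bracket: H₀ sin φ sin δ + cos φ cos δ sin H₀ = 1.3069×-0.18224×0.81513 + 0.98325×0.57928×0.96539 = -0.194139 + 0.549864 = 0.355725.
Q̄ = (S₀/π) × [bracket] = (1632/π) × 0.355725 = 184.79 W/m².
— Configuration B (φ=-10.5°):
Solar declination: sin δ = sin ε · sin λ_s = sin 71.20° × sin 68.4° = 0.88017, so δ = +61.663°.
cos H₀ = −tan(-10.5°) tan(+61.663°) = 0.3437, H₀ = 1.2200 rad.
Bracket: H₀ sin φ sin δ + cos φ cos δ sin H₀ = 1.2200×-0.18224×0.88017 + 0.98325×0.47465×0.93909 = -0.195691 + 0.438273 = 0.242582.
Q̄ = (S₀/π) × [bracket] = (1632/π) × 0.242582 = 126.02 W/m².
Ratio Q̄_A / Q̄_B = 184.79 / 126.02 = 1.466.

Q̄_A / Q̄_B ≈ 1.47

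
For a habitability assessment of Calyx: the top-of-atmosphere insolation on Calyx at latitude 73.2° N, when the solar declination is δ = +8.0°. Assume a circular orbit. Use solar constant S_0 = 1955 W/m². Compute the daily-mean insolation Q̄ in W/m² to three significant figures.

Q̄ ≈ 328 W/m²

cos h₀ = −tan(+73.2°) tan(+8.000°) = -0.4655, h₀ = 2.0550 rad.
Bracket: h₀ sin ϕ sin δ + cos ϕ cos δ sin h₀ = 2.0550×0.95732×0.13917 + 0.28903×0.99027×0.88505 = 0.273788 + 0.253317 = 0.527105.
Q̄ = (S_0/π) × [bracket] = (1955/π) × 0.527105 = 328.0 W/m².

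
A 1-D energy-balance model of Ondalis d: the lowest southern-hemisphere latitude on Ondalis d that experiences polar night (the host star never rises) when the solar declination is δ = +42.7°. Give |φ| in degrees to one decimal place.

Polar night requires cos H₀ = −tan φ tan δ ≥ 1, i.e. tan φ tan δ ≤ −1.
The boundary is |tan φ| · |tan δ| = 1, so |φ| = 90° − |δ| = 90° − 42.7° = 47.3° in the southern hemisphere.

|φ| = 47.3°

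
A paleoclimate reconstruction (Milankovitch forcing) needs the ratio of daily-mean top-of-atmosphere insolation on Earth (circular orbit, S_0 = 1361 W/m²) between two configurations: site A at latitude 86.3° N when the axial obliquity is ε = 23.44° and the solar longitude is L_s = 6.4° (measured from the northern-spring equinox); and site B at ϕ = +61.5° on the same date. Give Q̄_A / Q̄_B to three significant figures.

— Configuration A (ϕ=+86.3°):
Solar declination: sin δ = sin ε · sin L_s = sin 23.44° × sin 6.4° = 0.04434, so δ = +2.541°.
cos h₀ = −tan(+86.3°) tan(+2.541°) = -0.6864, h₀ = 2.3273 rad.
Bracket: h₀ sin ϕ sin δ + cos ϕ cos δ sin h₀ = 2.3273×0.99792×0.04434 + 0.06453×0.99902×0.72726 = 0.102978 + 0.046884 = 0.149862.
Q̄ = (S_0/π) × [bracket] = (1361/π) × 0.149862 = 64.923 W/m².
— Configuration B (ϕ=+61.5°):
cos h₀ = −tan(+61.5°) tan(+2.541°) = -0.0817, h₀ = 1.6526 rad.
Bracket: h₀ sin ϕ sin δ + cos ϕ cos δ sin h₀ = 1.6526×0.87882×0.04434 + 0.47716×0.99902×0.99665 = 0.064397 + 0.475095 = 0.539492.
Q̄ = (S_0/π) × [bracket] = (1361/π) × 0.539492 = 233.72 W/m².
Ratio Q̄_A / Q̄_B = 64.923 / 233.72 = 0.2778.

Q̄_A / Q̄_B ≈ 0.278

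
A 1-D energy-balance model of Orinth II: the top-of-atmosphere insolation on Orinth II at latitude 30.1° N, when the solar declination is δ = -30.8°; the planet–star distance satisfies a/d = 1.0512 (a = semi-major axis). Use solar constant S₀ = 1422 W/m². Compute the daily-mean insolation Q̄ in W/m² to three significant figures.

cos H₀ = −tan(+30.1°) tan(-30.800°) = 0.3456, H₀ = 1.2180 rad.
Bracket: H₀ sin φ sin δ + cos φ cos δ sin H₀ = 1.2180×0.50151×-0.51204 + 0.86515×0.85896×0.93840 = -0.312774 + 0.697352 = 0.384578.
Inverse-square distance factor (a/d)² = 1.0512² = 1.105021.
Q̄ = (S₀/π) × 1.105021 × [bracket] = (1422/π) × 1.105021 × 0.384578 = 192.4 W/m².

Q̄ ≈ 192 W/m²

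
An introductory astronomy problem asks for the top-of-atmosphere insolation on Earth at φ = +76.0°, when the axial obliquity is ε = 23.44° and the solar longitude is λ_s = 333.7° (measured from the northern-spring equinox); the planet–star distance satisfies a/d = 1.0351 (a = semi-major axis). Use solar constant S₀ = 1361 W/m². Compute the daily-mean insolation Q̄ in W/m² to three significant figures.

Q̄ ≈ 15.8 W/m²

Solar declination: sin δ = sin ε · sin λ_s = sin 23.44° × sin 333.7° = -0.17625, so δ = -10.151°.
cos H₀ = −tan(+76.0°) tan(-10.151°) = 0.7181, H₀ = 0.7697 rad.
Bracket: H₀ sin φ sin δ + cos φ cos δ sin H₀ = 0.7697×0.97030×-0.17625 + 0.24192×0.98435×0.69590 = -0.131631 + 0.165717 = 0.034086.
Inverse-square distance factor (a/d)² = 1.0351² = 1.071432.
Q̄ = (S₀/π) × 1.071432 × [bracket] = (1361/π) × 1.071432 × 0.034086 = 15.82 W/m².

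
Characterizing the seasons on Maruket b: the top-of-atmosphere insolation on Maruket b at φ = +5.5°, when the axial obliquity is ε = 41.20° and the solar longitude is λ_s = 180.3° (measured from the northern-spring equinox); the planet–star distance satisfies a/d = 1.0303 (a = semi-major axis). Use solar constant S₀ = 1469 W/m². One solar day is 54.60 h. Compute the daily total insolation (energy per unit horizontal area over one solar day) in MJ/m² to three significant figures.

Solar declination: sin δ = sin ε · sin λ_s = sin 41.20° × sin 180.3° = -0.00345, so δ = -0.198°.
cos H₀ = −tan(+5.5°) tan(-0.198°) = 0.0003, H₀ = 1.5705 rad.
Bracket: H₀ sin φ sin δ + cos φ cos δ sin H₀ = 1.5705×0.09585×-0.00345 + 0.99540×0.99999×1.00000 = -0.000519 + 0.995390 = 0.994871.
Inverse-square distance factor (a/d)² = 1.0303² = 1.061518.
Q̄ = (S₀/π) × 1.061518 × [bracket] = (1469/π) × 1.061518 × 0.994871 = 493.82 W/m².
Daily total = Q̄ × 54.60 h × 3600 s/h = 493.82 × 54.60 × 3600 / 10⁶ = 97.07 MJ/m².

97.1 MJ/m²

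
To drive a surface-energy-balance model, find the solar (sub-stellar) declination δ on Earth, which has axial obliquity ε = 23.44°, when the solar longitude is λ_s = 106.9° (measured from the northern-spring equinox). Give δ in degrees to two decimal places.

δ = +22.37°

sin δ = sin ε · sin λ_s = sin 23.44° × sin 106.9° = 0.380609.
δ = arcsin(0.380609) = +22.37°.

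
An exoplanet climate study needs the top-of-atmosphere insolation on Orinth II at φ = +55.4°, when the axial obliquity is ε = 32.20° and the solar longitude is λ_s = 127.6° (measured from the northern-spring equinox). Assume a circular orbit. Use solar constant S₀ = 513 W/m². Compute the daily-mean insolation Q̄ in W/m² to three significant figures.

Solar declination: sin δ = sin ε · sin λ_s = sin 32.20° × sin 127.6° = 0.42219, so δ = +24.973°.
cos H₀ = −tan(+55.4°) tan(+24.973°) = -0.6751, H₀ = 2.3119 rad.
Bracket: H₀ sin φ sin δ + cos φ cos δ sin H₀ = 2.3119×0.82314×0.42219 + 0.56784×0.90651×0.73771 = 0.803435 + 0.379738 = 1.183173.
Q̄ = (S₀/π) × [bracket] = (513/π) × 1.183173 = 193.2 W/m².

Q̄ ≈ 193 W/m²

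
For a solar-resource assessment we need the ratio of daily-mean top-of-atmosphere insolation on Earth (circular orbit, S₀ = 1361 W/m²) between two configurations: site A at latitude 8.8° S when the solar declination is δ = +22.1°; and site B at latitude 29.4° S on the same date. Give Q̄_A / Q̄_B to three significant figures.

Q̄_A / Q̄_B ≈ 1.54

— Configuration A (φ=-8.8°):
cos H₀ = −tan(-8.8°) tan(+22.100°) = 0.0629, H₀ = 1.5079 rad.
Bracket: H₀ sin φ sin δ + cos φ cos δ sin H₀ = 1.5079×-0.15299×0.37622 + 0.98823×0.92653×0.99802 = -0.086792 + 0.913812 = 0.827020.
Q̄ = (S₀/π) × [bracket] = (1361/π) × 0.827020 = 358.28 W/m².
— Configuration B (φ=-29.4°):
cos H₀ = −tan(-29.4°) tan(+22.100°) = 0.2288, H₀ = 1.3399 rad.
Bracket: H₀ sin φ sin δ + cos φ cos δ sin H₀ = 1.3399×-0.49090×0.37622 + 0.87121×0.92653×0.97347 = -0.247461 + 0.785787 = 0.538326.
Q̄ = (S₀/π) × [bracket] = (1361/π) × 0.538326 = 233.21 W/m².
Ratio Q̄_A / Q̄_B = 358.28 / 233.21 = 1.536.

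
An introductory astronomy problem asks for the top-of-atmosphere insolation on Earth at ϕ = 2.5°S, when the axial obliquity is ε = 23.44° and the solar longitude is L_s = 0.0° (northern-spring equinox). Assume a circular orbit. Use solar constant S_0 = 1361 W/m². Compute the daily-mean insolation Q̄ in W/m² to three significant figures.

Solar declination: sin δ = sin ε · sin L_s = sin 23.44° × sin 0.0° = 0.00000, so δ = +0.000°.
cos h₀ = −tan(-2.5°) tan(+0.000°) = 0.0000, h₀ = 1.5708 rad.
Bracket: h₀ sin ϕ sin δ + cos ϕ cos δ sin h₀ = 1.5708×-0.04362×0.00000 + 0.99905×1.00000×1.00000 = -0.000000 + 0.999050 = 0.999050.
Q̄ = (S_0/π) × [bracket] = (1361/π) × 0.999050 = 432.8 W/m².

Q̄ ≈ 433 W/m²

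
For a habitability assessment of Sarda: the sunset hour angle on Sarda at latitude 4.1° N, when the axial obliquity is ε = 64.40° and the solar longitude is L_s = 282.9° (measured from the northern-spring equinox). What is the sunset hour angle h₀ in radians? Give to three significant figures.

h₀ = 1.44 rad

Solar declination: sin δ = sin ε · sin L_s = sin 64.40° × sin 282.9° = -0.87907, so δ = -61.531°.
cos h₀ = −tan ϕ · tan δ = −tan(+4.1°) × tan(-61.531°) = 0.1322, so h₀ = 1.4382 rad = 82.40°.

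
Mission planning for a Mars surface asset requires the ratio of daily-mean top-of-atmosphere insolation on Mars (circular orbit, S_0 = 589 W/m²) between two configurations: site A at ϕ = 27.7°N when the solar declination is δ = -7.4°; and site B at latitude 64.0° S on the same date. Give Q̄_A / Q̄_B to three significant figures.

— Configuration A (ϕ=+27.7°):
cos h₀ = −tan(+27.7°) tan(-7.400°) = 0.0682, h₀ = 1.5026 rad.
Bracket: h₀ sin ϕ sin δ + cos ϕ cos δ sin h₀ = 1.5026×0.46484×-0.12880 + 0.88539×0.99167×0.99767 = -0.089963 + 0.875969 = 0.786006.
Q̄ = (S_0/π) × [bracket] = (589/π) × 0.786006 = 147.36 W/m².
— Configuration B (ϕ=-64.0°):
cos h₀ = −tan(-64.0°) tan(-7.400°) = -0.2663, h₀ = 1.8403 rad.
Bracket: h₀ sin ϕ sin δ + cos ϕ cos δ sin h₀ = 1.8403×-0.89879×-0.12880 + 0.43837×0.99167×0.96389 = 0.213041 + 0.419021 = 0.632062.
Q̄ = (S_0/π) × [bracket] = (589/π) × 0.632062 = 118.50 W/m².
Ratio Q̄_A / Q̄_B = 147.36 / 118.50 = 1.244.

Q̄_A / Q̄_B ≈ 1.24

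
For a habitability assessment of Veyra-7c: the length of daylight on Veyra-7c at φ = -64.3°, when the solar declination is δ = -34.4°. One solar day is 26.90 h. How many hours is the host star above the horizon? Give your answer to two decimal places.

Sunrise equation: cos H₀ = −tan φ · tan δ = -1.4227 ≤ −1, so the host star never sets (polar day) and H₀ = π.
Daylight = 2H₀/(2π) × 26.90 h = (3.1416/π) × 26.90 = 26.90 h.

26.90 h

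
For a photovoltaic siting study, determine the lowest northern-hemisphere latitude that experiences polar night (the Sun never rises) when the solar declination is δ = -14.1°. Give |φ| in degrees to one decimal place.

Polar night requires cos H₀ = −tan φ tan δ ≥ 1, i.e. tan φ tan δ ≤ −1.
The boundary is |tan φ| · |tan δ| = 1, so |φ| = 90° − |δ| = 90° − 14.1° = 75.9° in the northern hemisphere.

|φ| = 75.9°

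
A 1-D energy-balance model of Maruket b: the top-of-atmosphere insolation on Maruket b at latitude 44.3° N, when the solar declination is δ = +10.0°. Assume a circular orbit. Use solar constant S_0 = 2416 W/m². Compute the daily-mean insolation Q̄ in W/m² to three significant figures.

Q̄ ≈ 697 W/m²

cos h₀ = −tan(+44.3°) tan(+10.000°) = -0.1721, h₀ = 1.7437 rad.
Bracket: h₀ sin ϕ sin δ + cos ϕ cos δ sin h₀ = 1.7437×0.69842×0.17365 + 0.71569×0.98481×0.98508 = 0.211477 + 0.694303 = 0.905780.
Q̄ = (S_0/π) × [bracket] = (2416/π) × 0.905780 = 696.6 W/m².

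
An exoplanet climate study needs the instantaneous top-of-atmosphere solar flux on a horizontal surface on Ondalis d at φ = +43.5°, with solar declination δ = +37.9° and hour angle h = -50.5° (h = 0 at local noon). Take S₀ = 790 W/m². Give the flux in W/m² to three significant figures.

622 W/m²

cos θ_z = sin φ sin δ + cos φ cos δ cos h = 0.422846 + 0.364079 = 0.786925.
Flux = S₀ · cos θ_z = 790 × 0.786925 = 621.7 W/m².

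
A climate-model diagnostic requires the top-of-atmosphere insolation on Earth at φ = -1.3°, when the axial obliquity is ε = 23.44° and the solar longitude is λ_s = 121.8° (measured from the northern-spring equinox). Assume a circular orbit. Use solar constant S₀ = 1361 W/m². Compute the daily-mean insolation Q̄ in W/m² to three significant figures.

Solar declination: sin δ = sin ε · sin λ_s = sin 23.44° × sin 121.8° = 0.33808, so δ = +19.760°.
cos H₀ = −tan(-1.3°) tan(+19.760°) = 0.0082, H₀ = 1.5626 rad.
Bracket: H₀ sin φ sin δ + cos φ cos δ sin H₀ = 1.5626×-0.02269×0.33808 + 0.99974×0.94112×0.99997 = -0.011987 + 0.940847 = 0.928860.
Q̄ = (S₀/π) × [bracket] = (1361/π) × 0.928860 = 402.4 W/m².

Q̄ ≈ 402 W/m²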